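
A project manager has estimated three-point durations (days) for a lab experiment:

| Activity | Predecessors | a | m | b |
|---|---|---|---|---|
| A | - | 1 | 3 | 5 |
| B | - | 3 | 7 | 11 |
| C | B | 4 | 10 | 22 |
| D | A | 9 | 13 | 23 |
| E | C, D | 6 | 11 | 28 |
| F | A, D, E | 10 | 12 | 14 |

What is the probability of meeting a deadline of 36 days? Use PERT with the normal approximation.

0.079

te_A = (1 + 4·3 + 5)/6 = 18/6 = 3; σ²_A = ((5−1)/6)² = 0.444
te_B = (3 + 4·7 + 11)/6 = 42/6 = 7; σ²_B = ((11−3)/6)² = 1.778
te_C = (4 + 4·10 + 22)/6 = 66/6 = 11; σ²_C = ((22−4)/6)² = 9.000
te_D = (9 + 4·13 + 23)/6 = 84/6 = 14; σ²_D = ((23−9)/6)² = 5.444
te_E = (6 + 4·11 + 28)/6 = 78/6 = 13; σ²_E = ((28−6)/6)² = 13.444
te_F = (10 + 4·12 + 14)/6 = 72/6 = 12; σ²_F = ((14−10)/6)² = 0.444

Forward pass:
ES_A = 0; EF_A = 3
ES_B = 0; EF_B = 7
ES_C = 7; EF_C = 7+11 = 18
ES_D = 3; EF_D = 3+14 = 17
ES_E = max(EF_C=18, EF_D=17) = 18; EF_E = 18+13 = 31
ES_F = max(EF_A=3, EF_D=17, EF_E=31) = 31; EF_F = 31+12 = 43
Expected project duration μ = 43 days. Critical path: B → C → E → F.

Variance along critical path = 1.778 + 9.000 + 13.444 + 0.444 = 24.667; σ = √24.667 = 4.967 days.
Z = (36 − 43) / 4.967 = -1.409
P(T ≤ 36) = Φ(-1.409) ≈ 0.079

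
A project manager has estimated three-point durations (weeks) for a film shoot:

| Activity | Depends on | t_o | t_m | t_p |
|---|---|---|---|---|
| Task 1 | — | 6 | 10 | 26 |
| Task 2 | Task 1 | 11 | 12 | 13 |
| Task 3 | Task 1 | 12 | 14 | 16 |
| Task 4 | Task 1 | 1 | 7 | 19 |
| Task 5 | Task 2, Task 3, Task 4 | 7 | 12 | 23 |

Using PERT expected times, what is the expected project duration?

te_Task 1 = (6 + 4·10 + 26)/6 = 72/6 = 12
te_Task 2 = (11 + 4·12 + 13)/6 = 72/6 = 12
te_Task 3 = (12 + 4·14 + 16)/6 = 84/6 = 14
te_Task 4 = (1 + 4·7 + 19)/6 = 48/6 = 8
te_Task 5 = (7 + 4·12 + 23)/6 = 78/6 = 13

Forward pass:
ES_Task 1 = 0; EF_Task 1 = 12
ES_Task 2 = 12; EF_Task 2 = 12+12 = 24
ES_Task 3 = 12; EF_Task 3 = 12+14 = 26
ES_Task 4 = 12; EF_Task 4 = 12+8 = 20
ES_Task 5 = max(EF_Task 2=24, EF_Task 3=26, EF_Task 4=20) = 26; EF_Task 5 = 26+13 = 39
Expected project duration μ = 39 weeks. Critical path: Task 1 → Task 3 → Task 5.

39 weeks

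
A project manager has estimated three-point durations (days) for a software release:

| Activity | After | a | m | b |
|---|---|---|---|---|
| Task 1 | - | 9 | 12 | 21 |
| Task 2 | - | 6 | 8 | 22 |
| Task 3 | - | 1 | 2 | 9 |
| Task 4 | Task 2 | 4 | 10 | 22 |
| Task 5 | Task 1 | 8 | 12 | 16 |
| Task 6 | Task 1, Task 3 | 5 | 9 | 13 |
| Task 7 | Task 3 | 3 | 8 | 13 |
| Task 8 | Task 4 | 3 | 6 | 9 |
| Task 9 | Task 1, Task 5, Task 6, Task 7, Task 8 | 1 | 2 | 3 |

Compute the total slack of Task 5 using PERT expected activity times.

te_Task 1 = (9 + 4·12 + 21)/6 = 78/6 = 13
te_Task 2 = (6 + 4·8 + 22)/6 = 60/6 = 10
te_Task 3 = (1 + 4·2 + 9)/6 = 18/6 = 3
te_Task 4 = (4 + 4·10 + 22)/6 = 66/6 = 11
te_Task 5 = (8 + 4·12 + 16)/6 = 72/6 = 12
te_Task 6 = (5 + 4·9 + 13)/6 = 54/6 = 9
te_Task 7 = (3 + 4·8 + 13)/6 = 48/6 = 8
te_Task 8 = (3 + 4·6 + 9)/6 = 36/6 = 6
te_Task 9 = (1 + 4·2 + 3)/6 = 12/6 = 2

Forward pass:
ES_Task 1 = 0; EF_Task 1 = 13
ES_Task 2 = 0; EF_Task 2 = 10
ES_Task 3 = 0; EF_Task 3 = 3
ES_Task 4 = 10; EF_Task 4 = 10+11 = 21
ES_Task 5 = 13; EF_Task 5 = 13+12 = 25
ES_Task 6 = max(EF_Task 1=13, EF_Task 3=3) = 13; EF_Task 6 = 13+9 = 22
ES_Task 7 = 3; EF_Task 7 = 3+8 = 11
ES_Task 8 = 21; EF_Task 8 = 21+6 = 27
ES_Task 9 = max(EF_Task 1=13, EF_Task 5=25, EF_Task 6=22, EF_Task 7=11, EF_Task 8=27) = 27; EF_Task 9 = 27+2 = 29
Expected project duration μ = 29 days. Critical path: Task 2 → Task 4 → Task 8 → Task 9.

Backward pass:
LF_Task 9 = 29; LS_Task 9 = 29−2 = 27
LF_Task 8 = LS_Task 9 = 27; LS_Task 8 = 27−6 = 21
LF_Task 7 = LS_Task 9 = 27; LS_Task 7 = 27−8 = 19
LF_Task 6 = LS_Task 9 = 27; LS_Task 6 = 27−9 = 18
LF_Task 5 = LS_Task 9 = 27; LS_Task 5 = 27−12 = 15
LF_Task 4 = LS_Task 8 = 21; LS_Task 4 = 21−11 = 10
LF_Task 3 = min(LS_Task 6=18, LS_Task 7=19) = 18; LS_Task 3 = 18−3 = 15
LF_Task 2 = LS_Task 4 = 10; LS_Task 2 = 10−10 = 0
LF_Task 1 = min(LS_Task 5=15, LS_Task 6=18, LS_Task 9=27) = 15; LS_Task 1 = 15−13 = 2
Slack_Task 5 = LS_Task 5 − ES_Task 5 = 15 − 13 = 2

2 days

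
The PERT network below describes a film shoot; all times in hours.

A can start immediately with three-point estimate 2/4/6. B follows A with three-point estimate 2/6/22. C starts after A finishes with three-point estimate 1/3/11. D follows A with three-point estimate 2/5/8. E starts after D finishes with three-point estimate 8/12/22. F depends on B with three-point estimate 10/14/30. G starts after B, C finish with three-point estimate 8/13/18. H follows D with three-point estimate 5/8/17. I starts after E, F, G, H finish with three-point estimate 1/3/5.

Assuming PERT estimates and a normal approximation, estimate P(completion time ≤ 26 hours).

te_A = (2 + 4·4 + 6)/6 = 24/6 = 4; σ²_A = ((6−2)/6)² = 0.444
te_B = (2 + 4·6 + 22)/6 = 48/6 = 8; σ²_B = ((22−2)/6)² = 11.111
te_C = (1 + 4·3 + 11)/6 = 24/6 = 4; σ²_C = ((11−1)/6)² = 2.778
te_D = (2 + 4·5 + 8)/6 = 30/6 = 5; σ²_D = ((8−2)/6)² = 1.000
te_E = (8 + 4·12 + 22)/6 = 78/6 = 13; σ²_E = ((22−8)/6)² = 5.444
te_F = (10 + 4·14 + 30)/6 = 96/6 = 16; σ²_F = ((30−10)/6)² = 11.111
te_G = (8 + 4·13 + 18)/6 = 78/6 = 13; σ²_G = ((18−8)/6)² = 2.778
te_H = (5 + 4·8 + 17)/6 = 54/6 = 9; σ²_H = ((17−5)/6)² = 4.000
te_I = (1 + 4·3 + 5)/6 = 18/6 = 3; σ²_I = ((5−1)/6)² = 0.444

Forward pass:
ES_A = 0; EF_A = 4
ES_B = 4; EF_B = 4+8 = 12
ES_C = 4; EF_C = 4+4 = 8
ES_D = 4; EF_D = 4+5 = 9
ES_E = 9; EF_E = 9+13 = 22
ES_F = 12; EF_F = 12+16 = 28
ES_G = max(EF_B=12, EF_C=8) = 12; EF_G = 12+13 = 25
ES_H = 9; EF_H = 9+9 = 18
ES_I = max(EF_E=22, EF_F=28, EF_G=25, EF_H=18) = 28; EF_I = 28+3 = 31
Expected project duration μ = 31 hours. Critical path: A → B → F → I.

Variance along critical path = 0.444 + 11.111 + 11.111 + 0.444 = 23.111; σ = √23.111 = 4.807 hours.
Z = (26 − 31) / 4.807 = -1.040
P(T ≤ 26) = Φ(-1.040) ≈ 0.149

0.149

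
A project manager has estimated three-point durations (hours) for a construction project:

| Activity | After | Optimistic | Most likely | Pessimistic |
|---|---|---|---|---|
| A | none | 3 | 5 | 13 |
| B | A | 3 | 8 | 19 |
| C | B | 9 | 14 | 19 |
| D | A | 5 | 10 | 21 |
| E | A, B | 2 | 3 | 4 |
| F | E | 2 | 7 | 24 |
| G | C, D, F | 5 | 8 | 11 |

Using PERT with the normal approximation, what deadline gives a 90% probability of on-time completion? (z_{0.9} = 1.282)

te_A = (3 + 4·5 + 13)/6 = 36/6 = 6; σ²_A = ((13−3)/6)² = 2.778
te_B = (3 + 4·8 + 19)/6 = 54/6 = 9; σ²_B = ((19−3)/6)² = 7.111
te_C = (9 + 4·14 + 19)/6 = 84/6 = 14; σ²_C = ((19−9)/6)² = 2.778
te_D = (5 + 4·10 + 21)/6 = 66/6 = 11; σ²_D = ((21−5)/6)² = 7.111
te_E = (2 + 4·3 + 4)/6 = 18/6 = 3; σ²_E = ((4−2)/6)² = 0.111
te_F = (2 + 4·7 + 24)/6 = 54/6 = 9; σ²_F = ((24−2)/6)² = 13.444
te_G = (5 + 4·8 + 11)/6 = 48/6 = 8; σ²_G = ((11−5)/6)² = 1.000

Forward pass:
ES_A = 0; EF_A = 6
ES_B = 6; EF_B = 6+9 = 15
ES_C = 15; EF_C = 15+14 = 29
ES_D = 6; EF_D = 6+11 = 17
ES_E = max(EF_A=6, EF_B=15) = 15; EF_E = 15+3 = 18
ES_F = 18; EF_F = 18+9 = 27
ES_G = max(EF_C=29, EF_D=17, EF_F=27) = 29; EF_G = 29+8 = 37
Expected project duration μ = 37 hours. Critical path: A → B → C → G.

Variance along critical path = 2.778 + 7.111 + 2.778 + 1.000 = 13.667; σ = 3.697 hours.
D = μ + z·σ = 37 + 1.282·3.697 = 41.7 hours

41.7 hours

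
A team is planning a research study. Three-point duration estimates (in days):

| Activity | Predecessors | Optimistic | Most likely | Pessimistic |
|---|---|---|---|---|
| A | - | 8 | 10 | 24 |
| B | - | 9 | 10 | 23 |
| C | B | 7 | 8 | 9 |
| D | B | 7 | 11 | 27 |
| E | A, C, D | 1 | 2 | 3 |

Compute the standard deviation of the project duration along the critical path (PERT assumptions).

te_A = (8 + 4·10 + 24)/6 = 72/6 = 12; σ²_A = ((24−8)/6)² = 7.111
te_B = (9 + 4·10 + 23)/6 = 72/6 = 12; σ²_B = ((23−9)/6)² = 5.444
te_C = (7 + 4·8 + 9)/6 = 48/6 = 8; σ²_C = ((9−7)/6)² = 0.111
te_D = (7 + 4·11 + 27)/6 = 78/6 = 13; σ²_D = ((27−7)/6)² = 11.111
te_E = (1 + 4·2 + 3)/6 = 12/6 = 2; σ²_E = ((3−1)/6)² = 0.111

Forward pass:
ES_A = 0; EF_A = 12
ES_B = 0; EF_B = 12
ES_C = 12; EF_C = 12+8 = 20
ES_D = 12; EF_D = 12+13 = 25
ES_E = max(EF_A=12, EF_C=20, EF_D=25) = 25; EF_E = 25+2 = 27
Expected project duration μ = 27 days. Critical path: B → D → E.

Variance along critical path = 5.444 + 11.111 + 0.111 = 16.667
σ = √16.667 = 4.082 days

4.08 days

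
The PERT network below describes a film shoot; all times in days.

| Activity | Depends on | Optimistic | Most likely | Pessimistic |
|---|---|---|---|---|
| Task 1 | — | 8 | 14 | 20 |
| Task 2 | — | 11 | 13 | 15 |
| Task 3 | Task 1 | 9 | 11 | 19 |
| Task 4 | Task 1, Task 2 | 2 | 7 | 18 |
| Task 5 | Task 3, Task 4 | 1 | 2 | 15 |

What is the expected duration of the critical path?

te_Task 1 = (8 + 4·14 + 20)/6 = 84/6 = 14
te_Task 2 = (11 + 4·13 + 15)/6 = 78/6 = 13
te_Task 3 = (9 + 4·11 + 19)/6 = 72/6 = 12
te_Task 4 = (2 + 4·7 + 18)/6 = 48/6 = 8
te_Task 5 = (1 + 4·2 + 15)/6 = 24/6 = 4

Forward pass:
ES_Task 1 = 0; EF_Task 1 = 14
ES_Task 2 = 0; EF_Task 2 = 13
ES_Task 3 = 14; EF_Task 3 = 14+12 = 26
ES_Task 4 = max(EF_Task 1=14, EF_Task 2=13) = 14; EF_Task 4 = 14+8 = 22
ES_Task 5 = max(EF_Task 3=26, EF_Task 4=22) = 26; EF_Task 5 = 26+4 = 30
Expected project duration μ = 30 days. Critical path: Task 1 → Task 3 → Task 5.

30 days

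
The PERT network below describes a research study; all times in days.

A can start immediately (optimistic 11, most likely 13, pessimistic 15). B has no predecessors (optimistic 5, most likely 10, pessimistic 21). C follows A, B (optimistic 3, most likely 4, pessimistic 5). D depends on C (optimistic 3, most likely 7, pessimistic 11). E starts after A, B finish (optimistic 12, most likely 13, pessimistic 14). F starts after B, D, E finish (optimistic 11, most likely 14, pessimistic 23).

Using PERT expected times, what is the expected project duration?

41 days

te_A = (11 + 4·13 + 15)/6 = 78/6 = 13
te_B = (5 + 4·10 + 21)/6 = 66/6 = 11
te_C = (3 + 4·4 + 5)/6 = 24/6 = 4
te_D = (3 + 4·7 + 11)/6 = 42/6 = 7
te_E = (12 + 4·13 + 14)/6 = 78/6 = 13
te_F = (11 + 4·14 + 23)/6 = 90/6 = 15

Forward pass:
ES_A = 0; EF_A = 13
ES_B = 0; EF_B = 11
ES_C = max(EF_A=13, EF_B=11) = 13; EF_C = 13+4 = 17
ES_D = 17; EF_D = 17+7 = 24
ES_E = max(EF_A=13, EF_B=11) = 13; EF_E = 13+13 = 26
ES_F = max(EF_B=11, EF_D=24, EF_E=26) = 26; EF_F = 26+15 = 41
Expected project duration μ = 41 days. Critical path: A → E → F.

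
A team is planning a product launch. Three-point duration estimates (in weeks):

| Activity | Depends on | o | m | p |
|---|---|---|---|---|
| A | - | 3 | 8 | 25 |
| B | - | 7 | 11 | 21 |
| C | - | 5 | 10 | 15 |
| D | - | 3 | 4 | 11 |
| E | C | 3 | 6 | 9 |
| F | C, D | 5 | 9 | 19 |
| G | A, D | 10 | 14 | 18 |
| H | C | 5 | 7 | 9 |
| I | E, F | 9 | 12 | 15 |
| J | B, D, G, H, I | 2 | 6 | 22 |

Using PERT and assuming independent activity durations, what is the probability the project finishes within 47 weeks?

te_A = (3 + 4·8 + 25)/6 = 60/6 = 10; σ²_A = ((25−3)/6)² = 13.444
te_B = (7 + 4·11 + 21)/6 = 72/6 = 12; σ²_B = ((21−7)/6)² = 5.444
te_C = (5 + 4·10 + 15)/6 = 60/6 = 10; σ²_C = ((15−5)/6)² = 2.778
te_D = (3 + 4·4 + 11)/6 = 30/6 = 5; σ²_D = ((11−3)/6)² = 1.778
te_E = (3 + 4·6 + 9)/6 = 36/6 = 6; σ²_E = ((9−3)/6)² = 1.000
te_F = (5 + 4·9 + 19)/6 = 60/6 = 10; σ²_F = ((19−5)/6)² = 5.444
te_G = (10 + 4·14 + 18)/6 = 84/6 = 14; σ²_G = ((18−10)/6)² = 1.778
te_H = (5 + 4·7 + 9)/6 = 42/6 = 7; σ²_H = ((9−5)/6)² = 0.444
te_I = (9 + 4·12 + 15)/6 = 72/6 = 12; σ²_I = ((15−9)/6)² = 1.000
te_J = (2 + 4·6 + 22)/6 = 48/6 = 8; σ²_J = ((22−2)/6)² = 11.111

Forward pass:
ES_A = 0; EF_A = 10
ES_B = 0; EF_B = 12
ES_C = 0; EF_C = 10
ES_D = 0; EF_D = 5
ES_E = 10; EF_E = 10+6 = 16
ES_F = max(EF_C=10, EF_D=5) = 10; EF_F = 10+10 = 20
ES_G = max(EF_A=10, EF_D=5) = 10; EF_G = 10+14 = 24
ES_H = 10; EF_H = 10+7 = 17
ES_I = max(EF_E=16, EF_F=20) = 20; EF_I = 20+12 = 32
ES_J = max(EF_B=12, EF_D=5, EF_G=24, EF_H=17, EF_I=32) = 32; EF_J = 32+8 = 40
Expected project duration μ = 40 weeks. Critical path: C → F → I → J.

Variance along critical path = 2.778 + 5.444 + 1.000 + 11.111 = 20.333; σ = √20.333 = 4.509 weeks.
Z = (47 − 40) / 4.509 = 1.552
P(T ≤ 47) = Φ(1.552) ≈ 0.940

0.940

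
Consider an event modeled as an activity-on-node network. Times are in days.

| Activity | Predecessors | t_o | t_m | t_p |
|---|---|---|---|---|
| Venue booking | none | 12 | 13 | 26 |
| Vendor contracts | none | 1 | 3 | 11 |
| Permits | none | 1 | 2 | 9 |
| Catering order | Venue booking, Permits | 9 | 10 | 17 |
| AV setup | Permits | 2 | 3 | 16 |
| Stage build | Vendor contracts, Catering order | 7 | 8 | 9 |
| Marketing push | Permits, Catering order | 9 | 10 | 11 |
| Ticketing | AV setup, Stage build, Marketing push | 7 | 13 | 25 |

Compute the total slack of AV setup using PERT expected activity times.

28 days

te_Venue booking = (12 + 4·13 + 26)/6 = 90/6 = 15
te_Vendor contracts = (1 + 4·3 + 11)/6 = 24/6 = 4
te_Permits = (1 + 4·2 + 9)/6 = 18/6 = 3
te_Catering order = (9 + 4·10 + 17)/6 = 66/6 = 11
te_AV setup = (2 + 4·3 + 16)/6 = 30/6 = 5
te_Stage build = (7 + 4·8 + 9)/6 = 48/6 = 8
te_Marketing push = (9 + 4·10 + 11)/6 = 60/6 = 10
te_Ticketing = (7 + 4·13 + 25)/6 = 84/6 = 14

Forward pass:
ES_Venue booking = 0; EF_Venue booking = 15
ES_Vendor contracts = 0; EF_Vendor contracts = 4
ES_Permits = 0; EF_Permits = 3
ES_Catering order = max(EF_Venue booking=15, EF_Permits=3) = 15; EF_Catering order = 15+11 = 26
ES_AV setup = 3; EF_AV setup = 3+5 = 8
ES_Stage build = max(EF_Vendor contracts=4, EF_Catering order=26) = 26; EF_Stage build = 26+8 = 34
ES_Marketing push = max(EF_Permits=3, EF_Catering order=26) = 26; EF_Marketing push = 26+10 = 36
ES_Ticketing = max(EF_AV setup=8, EF_Stage build=34, EF_Marketing push=36) = 36; EF_Ticketing = 36+14 = 50
Expected project duration μ = 50 days. Critical path: Venue booking → Catering order → Marketing push → Ticketing.

Backward pass:
LF_Ticketing = 50; LS_Ticketing = 50−14 = 36
LF_Marketing push = LS_Ticketing = 36; LS_Marketing push = 36−10 = 26
LF_Stage build = LS_Ticketing = 36; LS_Stage build = 36−8 = 28
LF_AV setup = LS_Ticketing = 36; LS_AV setup = 36−5 = 31
LF_Catering order = min(LS_Stage build=28, LS_Marketing push=26) = 26; LS_Catering order = 26−11 = 15
LF_Permits = min(LS_Catering order=15, LS_AV setup=31, LS_Marketing push=26) = 15; LS_Permits = 15−3 = 12
LF_Vendor contracts = LS_Stage build = 28; LS_Vendor contracts = 28−4 = 24
LF_Venue booking = LS_Catering order = 15; LS_Venue booking = 15−15 = 0
Slack_AV setup = LS_AV setup − ES_AV setup = 31 − 3 = 28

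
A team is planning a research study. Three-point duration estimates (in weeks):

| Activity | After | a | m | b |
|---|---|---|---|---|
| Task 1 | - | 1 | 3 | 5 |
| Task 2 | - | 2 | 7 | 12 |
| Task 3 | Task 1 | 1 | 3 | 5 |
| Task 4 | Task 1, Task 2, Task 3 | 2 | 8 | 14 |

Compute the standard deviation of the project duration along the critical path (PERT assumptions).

te_Task 1 = (1 + 4·3 + 5)/6 = 18/6 = 3; σ²_Task 1 = ((5−1)/6)² = 0.444
te_Task 2 = (2 + 4·7 + 12)/6 = 42/6 = 7; σ²_Task 2 = ((12−2)/6)² = 2.778
te_Task 3 = (1 + 4·3 + 5)/6 = 18/6 = 3; σ²_Task 3 = ((5−1)/6)² = 0.444
te_Task 4 = (2 + 4·8 + 14)/6 = 48/6 = 8; σ²_Task 4 = ((14−2)/6)² = 4.000

Forward pass:
ES_Task 1 = 0; EF_Task 1 = 3
ES_Task 2 = 0; EF_Task 2 = 7
ES_Task 3 = 3; EF_Task 3 = 3+3 = 6
ES_Task 4 = max(EF_Task 1=3, EF_Task 2=7, EF_Task 3=6) = 7; EF_Task 4 = 7+8 = 15
Expected project duration μ = 15 weeks. Critical path: Task 2 → Task 4.

Variance along critical path = 2.778 + 4.000 = 6.778
σ = √6.778 = 2.603 weeks

2.60 weeks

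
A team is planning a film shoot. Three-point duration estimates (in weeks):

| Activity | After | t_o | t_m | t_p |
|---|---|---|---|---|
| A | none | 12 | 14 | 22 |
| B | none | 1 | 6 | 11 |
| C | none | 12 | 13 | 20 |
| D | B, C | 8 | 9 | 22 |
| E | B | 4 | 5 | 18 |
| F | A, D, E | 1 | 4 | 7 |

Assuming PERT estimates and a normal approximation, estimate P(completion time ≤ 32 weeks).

0.852

te_A = (12 + 4·14 + 22)/6 = 90/6 = 15; σ²_A = ((22−12)/6)² = 2.778
te_B = (1 + 4·6 + 11)/6 = 36/6 = 6; σ²_B = ((11−1)/6)² = 2.778
te_C = (12 + 4·13 + 20)/6 = 84/6 = 14; σ²_C = ((20−12)/6)² = 1.778
te_D = (8 + 4·9 + 22)/6 = 66/6 = 11; σ²_D = ((22−8)/6)² = 5.444
te_E = (4 + 4·5 + 18)/6 = 42/6 = 7; σ²_E = ((18−4)/6)² = 5.444
te_F = (1 + 4·4 + 7)/6 = 24/6 = 4; σ²_F = ((7−1)/6)² = 1.000

Forward pass:
ES_A = 0; EF_A = 15
ES_B = 0; EF_B = 6
ES_C = 0; EF_C = 14
ES_D = max(EF_B=6, EF_C=14) = 14; EF_D = 14+11 = 25
ES_E = 6; EF_E = 6+7 = 13
ES_F = max(EF_A=15, EF_D=25, EF_E=13) = 25; EF_F = 25+4 = 29
Expected project duration μ = 29 weeks. Critical path: C → D → F.

Variance along critical path = 1.778 + 5.444 + 1.000 = 8.222; σ = √8.222 = 2.867 weeks.
Z = (32 − 29) / 2.867 = 1.046
P(T ≤ 32) = Φ(1.046) ≈ 0.852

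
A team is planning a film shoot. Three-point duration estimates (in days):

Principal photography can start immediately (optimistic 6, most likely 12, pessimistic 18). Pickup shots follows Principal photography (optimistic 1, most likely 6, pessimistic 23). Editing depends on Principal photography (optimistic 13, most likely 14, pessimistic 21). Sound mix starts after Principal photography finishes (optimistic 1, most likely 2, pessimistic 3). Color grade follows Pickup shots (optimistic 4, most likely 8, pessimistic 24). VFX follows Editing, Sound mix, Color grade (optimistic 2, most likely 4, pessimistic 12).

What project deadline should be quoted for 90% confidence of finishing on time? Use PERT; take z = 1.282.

42.2 days

te_Principal photography = (6 + 4·12 + 18)/6 = 72/6 = 12; σ²_Principal photography = ((18−6)/6)² = 4.000
te_Pickup shots = (1 + 4·6 + 23)/6 = 48/6 = 8; σ²_Pickup shots = ((23−1)/6)² = 13.444
te_Editing = (13 + 4·14 + 21)/6 = 90/6 = 15; σ²_Editing = ((21−13)/6)² = 1.778
te_Sound mix = (1 + 4·2 + 3)/6 = 12/6 = 2; σ²_Sound mix = ((3−1)/6)² = 0.111
te_Color grade = (4 + 4·8 + 24)/6 = 60/6 = 10; σ²_Color grade = ((24−4)/6)² = 11.111
te_VFX = (2 + 4·4 + 12)/6 = 30/6 = 5; σ²_VFX = ((12−2)/6)² = 2.778

Forward pass:
ES_Principal photography = 0; EF_Principal photography = 12
ES_Pickup shots = 12; EF_Pickup shots = 12+8 = 20
ES_Editing = 12; EF_Editing = 12+15 = 27
ES_Sound mix = 12; EF_Sound mix = 12+2 = 14
ES_Color grade = 20; EF_Color grade = 20+10 = 30
ES_VFX = max(EF_Editing=27, EF_Sound mix=14, EF_Color grade=30) = 30; EF_VFX = 30+5 = 35
Expected project duration μ = 35 days. Critical path: Principal photography → Pickup shots → Color grade → VFX.

Variance along critical path = 4.000 + 13.444 + 11.111 + 2.778 = 31.333; σ = 5.598 days.
D = μ + z·σ = 35 + 1.282·5.598 = 42.2 days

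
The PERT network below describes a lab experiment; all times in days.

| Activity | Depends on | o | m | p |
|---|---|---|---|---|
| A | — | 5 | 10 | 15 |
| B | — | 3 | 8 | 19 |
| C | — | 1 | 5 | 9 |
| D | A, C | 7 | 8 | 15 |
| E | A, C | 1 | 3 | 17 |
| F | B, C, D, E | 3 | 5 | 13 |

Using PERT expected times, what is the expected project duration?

te_A = (5 + 4·10 + 15)/6 = 60/6 = 10
te_B = (3 + 4·8 + 19)/6 = 54/6 = 9
te_C = (1 + 4·5 + 9)/6 = 30/6 = 5
te_D = (7 + 4·8 + 15)/6 = 54/6 = 9
te_E = (1 + 4·3 + 17)/6 = 30/6 = 5
te_F = (3 + 4·5 + 13)/6 = 36/6 = 6

Forward pass:
ES_A = 0; EF_A = 10
ES_B = 0; EF_B = 9
ES_C = 0; EF_C = 5
ES_D = max(EF_A=10, EF_C=5) = 10; EF_D = 10+9 = 19
ES_E = max(EF_A=10, EF_C=5) = 10; EF_E = 10+5 = 15
ES_F = max(EF_B=9, EF_C=5, EF_D=19, EF_E=15) = 19; EF_F = 19+6 = 25
Expected project duration μ = 25 days. Critical path: A → D → F.

25 days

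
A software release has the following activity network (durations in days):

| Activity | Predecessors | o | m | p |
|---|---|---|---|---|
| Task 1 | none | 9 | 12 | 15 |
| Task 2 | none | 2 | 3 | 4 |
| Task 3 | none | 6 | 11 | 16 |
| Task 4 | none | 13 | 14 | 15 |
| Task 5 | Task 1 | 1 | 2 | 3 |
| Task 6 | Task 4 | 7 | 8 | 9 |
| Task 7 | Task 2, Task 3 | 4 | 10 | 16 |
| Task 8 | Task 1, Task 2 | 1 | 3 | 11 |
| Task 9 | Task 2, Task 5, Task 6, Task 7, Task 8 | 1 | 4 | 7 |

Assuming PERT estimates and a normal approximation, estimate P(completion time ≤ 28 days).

te_Task 1 = (9 + 4·12 + 15)/6 = 72/6 = 12; σ²_Task 1 = ((15−9)/6)² = 1.000
te_Task 2 = (2 + 4·3 + 4)/6 = 18/6 = 3; σ²_Task 2 = ((4−2)/6)² = 0.111
te_Task 3 = (6 + 4·11 + 16)/6 = 66/6 = 11; σ²_Task 3 = ((16−6)/6)² = 2.778
te_Task 4 = (13 + 4·14 + 15)/6 = 84/6 = 14; σ²_Task 4 = ((15−13)/6)² = 0.111
te_Task 5 = (1 + 4·2 + 3)/6 = 12/6 = 2; σ²_Task 5 = ((3−1)/6)² = 0.111
te_Task 6 = (7 + 4·8 + 9)/6 = 48/6 = 8; σ²_Task 6 = ((9−7)/6)² = 0.111
te_Task 7 = (4 + 4·10 + 16)/6 = 60/6 = 10; σ²_Task 7 = ((16−4)/6)² = 4.000
te_Task 8 = (1 + 4·3 + 11)/6 = 24/6 = 4; σ²_Task 8 = ((11−1)/6)² = 2.778
te_Task 9 = (1 + 4·4 + 7)/6 = 24/6 = 4; σ²_Task 9 = ((7−1)/6)² = 1.000

Forward pass:
ES_Task 1 = 0; EF_Task 1 = 12
ES_Task 2 = 0; EF_Task 2 = 3
ES_Task 3 = 0; EF_Task 3 = 11
ES_Task 4 = 0; EF_Task 4 = 14
ES_Task 5 = 12; EF_Task 5 = 12+2 = 14
ES_Task 6 = 14; EF_Task 6 = 14+8 = 22
ES_Task 7 = max(EF_Task 2=3, EF_Task 3=11) = 11; EF_Task 7 = 11+10 = 21
ES_Task 8 = max(EF_Task 1=12, EF_Task 2=3) = 12; EF_Task 8 = 12+4 = 16
ES_Task 9 = max(EF_Task 2=3, EF_Task 5=14, EF_Task 6=22, EF_Task 7=21, EF_Task 8=16) = 22; EF_Task 9 = 22+4 = 26
Expected project duration μ = 26 days. Critical path: Task 4 → Task 6 → Task 9.

Variance along critical path = 0.111 + 0.111 + 1.000 = 1.222; σ = √1.222 = 1.106 days.
Z = (28 − 26) / 1.106 = 1.809
P(T ≤ 28) = Φ(1.809) ≈ 0.965

0.965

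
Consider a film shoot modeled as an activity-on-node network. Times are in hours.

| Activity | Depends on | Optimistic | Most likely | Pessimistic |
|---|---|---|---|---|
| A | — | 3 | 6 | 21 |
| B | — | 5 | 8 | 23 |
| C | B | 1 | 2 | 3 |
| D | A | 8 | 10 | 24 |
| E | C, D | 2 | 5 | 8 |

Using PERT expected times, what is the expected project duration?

te_A = (3 + 4·6 + 21)/6 = 48/6 = 8
te_B = (5 + 4·8 + 23)/6 = 60/6 = 10
te_C = (1 + 4·2 + 3)/6 = 12/6 = 2
te_D = (8 + 4·10 + 24)/6 = 72/6 = 12
te_E = (2 + 4·5 + 8)/6 = 30/6 = 5

Forward pass:
ES_A = 0; EF_A = 8
ES_B = 0; EF_B = 10
ES_C = 10; EF_C = 10+2 = 12
ES_D = 8; EF_D = 8+12 = 20
ES_E = max(EF_C=12, EF_D=20) = 20; EF_E = 20+5 = 25
Expected project duration μ = 25 hours. Critical path: A → D → E.

25 hours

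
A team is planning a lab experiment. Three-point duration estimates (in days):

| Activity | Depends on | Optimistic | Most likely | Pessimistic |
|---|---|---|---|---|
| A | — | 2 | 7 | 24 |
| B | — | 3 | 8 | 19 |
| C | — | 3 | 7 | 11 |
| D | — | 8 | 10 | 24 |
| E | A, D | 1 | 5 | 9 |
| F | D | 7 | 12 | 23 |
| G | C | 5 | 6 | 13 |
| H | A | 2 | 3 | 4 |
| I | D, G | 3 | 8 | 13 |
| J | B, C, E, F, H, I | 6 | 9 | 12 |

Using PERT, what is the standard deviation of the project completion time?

te_A = (2 + 4·7 + 24)/6 = 54/6 = 9; σ²_A = ((24−2)/6)² = 13.444
te_B = (3 + 4·8 + 19)/6 = 54/6 = 9; σ²_B = ((19−3)/6)² = 7.111
te_C = (3 + 4·7 + 11)/6 = 42/6 = 7; σ²_C = ((11−3)/6)² = 1.778
te_D = (8 + 4·10 + 24)/6 = 72/6 = 12; σ²_D = ((24−8)/6)² = 7.111
te_E = (1 + 4·5 + 9)/6 = 30/6 = 5; σ²_E = ((9−1)/6)² = 1.778
te_F = (7 + 4·12 + 23)/6 = 78/6 = 13; σ²_F = ((23−7)/6)² = 7.111
te_G = (5 + 4·6 + 13)/6 = 42/6 = 7; σ²_G = ((13−5)/6)² = 1.778
te_H = (2 + 4·3 + 4)/6 = 18/6 = 3; σ²_H = ((4−2)/6)² = 0.111
te_I = (3 + 4·8 + 13)/6 = 48/6 = 8; σ²_I = ((13−3)/6)² = 2.778
te_J = (6 + 4·9 + 12)/6 = 54/6 = 9; σ²_J = ((12−6)/6)² = 1.000

Forward pass:
ES_A = 0; EF_A = 9
ES_B = 0; EF_B = 9
ES_C = 0; EF_C = 7
ES_D = 0; EF_D = 12
ES_E = max(EF_A=9, EF_D=12) = 12; EF_E = 12+5 = 17
ES_F = 12; EF_F = 12+13 = 25
ES_G = 7; EF_G = 7+7 = 14
ES_H = 9; EF_H = 9+3 = 12
ES_I = max(EF_D=12, EF_G=14) = 14; EF_I = 14+8 = 22
ES_J = max(EF_B=9, EF_C=7, EF_E=17, EF_F=25, EF_H=12, EF_I=22) = 25; EF_J = 25+9 = 34
Expected project duration μ = 34 days. Critical path: D → F → J.

Variance along critical path = 7.111 + 7.111 + 1.000 = 15.222
σ = √15.222 = 3.902 days

3.90 days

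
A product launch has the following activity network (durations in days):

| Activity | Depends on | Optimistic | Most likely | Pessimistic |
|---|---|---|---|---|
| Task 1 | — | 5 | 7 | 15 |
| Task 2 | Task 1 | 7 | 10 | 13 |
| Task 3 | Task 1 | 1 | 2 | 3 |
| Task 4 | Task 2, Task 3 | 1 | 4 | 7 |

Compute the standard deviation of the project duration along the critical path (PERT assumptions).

te_Task 1 = (5 + 4·7 + 15)/6 = 48/6 = 8; σ²_Task 1 = ((15−5)/6)² = 2.778
te_Task 2 = (7 + 4·10 + 13)/6 = 60/6 = 10; σ²_Task 2 = ((13−7)/6)² = 1.000
te_Task 3 = (1 + 4·2 + 3)/6 = 12/6 = 2; σ²_Task 3 = ((3−1)/6)² = 0.111
te_Task 4 = (1 + 4·4 + 7)/6 = 24/6 = 4; σ²_Task 4 = ((7−1)/6)² = 1.000

Forward pass:
ES_Task 1 = 0; EF_Task 1 = 8
ES_Task 2 = 8; EF_Task 2 = 8+10 = 18
ES_Task 3 = 8; EF_Task 3 = 8+2 = 10
ES_Task 4 = max(EF_Task 2=18, EF_Task 3=10) = 18; EF_Task 4 = 18+4 = 22
Expected project duration μ = 22 days. Critical path: Task 1 → Task 2 → Task 4.

Variance along critical path = 2.778 + 1.000 + 1.000 = 4.778
σ = √4.778 = 2.186 days

2.19 days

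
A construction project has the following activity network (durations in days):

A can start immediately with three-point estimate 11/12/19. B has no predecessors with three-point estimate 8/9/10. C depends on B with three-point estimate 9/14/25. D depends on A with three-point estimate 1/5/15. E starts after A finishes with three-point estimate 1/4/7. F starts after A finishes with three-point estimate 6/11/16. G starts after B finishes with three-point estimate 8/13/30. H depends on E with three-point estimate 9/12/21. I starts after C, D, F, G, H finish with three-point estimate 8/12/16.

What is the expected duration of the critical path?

42 days

te_A = (11 + 4·12 + 19)/6 = 78/6 = 13
te_B = (8 + 4·9 + 10)/6 = 54/6 = 9
te_C = (9 + 4·14 + 25)/6 = 90/6 = 15
te_D = (1 + 4·5 + 15)/6 = 36/6 = 6
te_E = (1 + 4·4 + 7)/6 = 24/6 = 4
te_F = (6 + 4·11 + 16)/6 = 66/6 = 11
te_G = (8 + 4·13 + 30)/6 = 90/6 = 15
te_H = (9 + 4·12 + 21)/6 = 78/6 = 13
te_I = (8 + 4·12 + 16)/6 = 72/6 = 12

Forward pass:
ES_A = 0; EF_A = 13
ES_B = 0; EF_B = 9
ES_C = 9; EF_C = 9+15 = 24
ES_D = 13; EF_D = 13+6 = 19
ES_E = 13; EF_E = 13+4 = 17
ES_F = 13; EF_F = 13+11 = 24
ES_G = 9; EF_G = 9+15 = 24
ES_H = 17; EF_H = 17+13 = 30
ES_I = max(EF_C=24, EF_D=19, EF_F=24, EF_G=24, EF_H=30) = 30; EF_I = 30+12 = 42
Expected project duration μ = 42 days. Critical path: A → E → H → I.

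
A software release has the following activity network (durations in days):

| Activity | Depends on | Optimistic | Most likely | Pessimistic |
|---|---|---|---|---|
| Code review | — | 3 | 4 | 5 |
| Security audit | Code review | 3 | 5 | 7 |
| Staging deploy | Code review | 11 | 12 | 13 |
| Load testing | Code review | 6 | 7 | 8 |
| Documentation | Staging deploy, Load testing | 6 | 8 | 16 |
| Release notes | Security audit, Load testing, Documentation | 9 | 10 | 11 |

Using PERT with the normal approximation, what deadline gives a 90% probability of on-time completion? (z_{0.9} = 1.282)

37.3 days

te_Code review = (3 + 4·4 + 5)/6 = 24/6 = 4; σ²_Code review = ((5−3)/6)² = 0.111
te_Security audit = (3 + 4·5 + 7)/6 = 30/6 = 5; σ²_Security audit = ((7−3)/6)² = 0.444
te_Staging deploy = (11 + 4·12 + 13)/6 = 72/6 = 12; σ²_Staging deploy = ((13−11)/6)² = 0.111
te_Load testing = (6 + 4·7 + 8)/6 = 42/6 = 7; σ²_Load testing = ((8−6)/6)² = 0.111
te_Documentation = (6 + 4·8 + 16)/6 = 54/6 = 9; σ²_Documentation = ((16−6)/6)² = 2.778
te_Release notes = (9 + 4·10 + 11)/6 = 60/6 = 10; σ²_Release notes = ((11−9)/6)² = 0.111

Forward pass:
ES_Code review = 0; EF_Code review = 4
ES_Security audit = 4; EF_Security audit = 4+5 = 9
ES_Staging deploy = 4; EF_Staging deploy = 4+12 = 16
ES_Load testing = 4; EF_Load testing = 4+7 = 11
ES_Documentation = max(EF_Staging deploy=16, EF_Load testing=11) = 16; EF_Documentation = 16+9 = 25
ES_Release notes = max(EF_Security audit=9, EF_Load testing=11, EF_Documentation=25) = 25; EF_Release notes = 25+10 = 35
Expected project duration μ = 35 days. Critical path: Code review → Staging deploy → Documentation → Release notes.

Variance along critical path = 0.111 + 0.111 + 2.778 + 0.111 = 3.111; σ = 1.764 days.
D = μ + z·σ = 35 + 1.282·1.764 = 37.3 days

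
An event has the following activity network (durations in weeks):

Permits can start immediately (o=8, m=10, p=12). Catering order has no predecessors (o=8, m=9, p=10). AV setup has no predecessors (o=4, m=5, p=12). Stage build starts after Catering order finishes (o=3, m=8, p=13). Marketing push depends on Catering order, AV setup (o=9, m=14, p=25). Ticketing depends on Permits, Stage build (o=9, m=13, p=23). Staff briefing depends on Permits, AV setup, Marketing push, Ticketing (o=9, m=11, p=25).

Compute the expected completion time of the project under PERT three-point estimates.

44 weeks

te_Permits = (8 + 4·10 + 12)/6 = 60/6 = 10
te_Catering order = (8 + 4·9 + 10)/6 = 54/6 = 9
te_AV setup = (4 + 4·5 + 12)/6 = 36/6 = 6
te_Stage build = (3 + 4·8 + 13)/6 = 48/6 = 8
te_Marketing push = (9 + 4·14 + 25)/6 = 90/6 = 15
te_Ticketing = (9 + 4·13 + 23)/6 = 84/6 = 14
te_Staff briefing = (9 + 4·11 + 25)/6 = 78/6 = 13

Forward pass:
ES_Permits = 0; EF_Permits = 10
ES_Catering order = 0; EF_Catering order = 9
ES_AV setup = 0; EF_AV setup = 6
ES_Stage build = 9; EF_Stage build = 9+8 = 17
ES_Marketing push = max(EF_Catering order=9, EF_AV setup=6) = 9; EF_Marketing push = 9+15 = 24
ES_Ticketing = max(EF_Permits=10, EF_Stage build=17) = 17; EF_Ticketing = 17+14 = 31
ES_Staff briefing = max(EF_Permits=10, EF_AV setup=6, EF_Marketing push=24, EF_Ticketing=31) = 31; EF_Staff briefing = 31+13 = 44
Expected project duration μ = 44 weeks. Critical path: Catering order → Stage build → Ticketing → Staff briefing.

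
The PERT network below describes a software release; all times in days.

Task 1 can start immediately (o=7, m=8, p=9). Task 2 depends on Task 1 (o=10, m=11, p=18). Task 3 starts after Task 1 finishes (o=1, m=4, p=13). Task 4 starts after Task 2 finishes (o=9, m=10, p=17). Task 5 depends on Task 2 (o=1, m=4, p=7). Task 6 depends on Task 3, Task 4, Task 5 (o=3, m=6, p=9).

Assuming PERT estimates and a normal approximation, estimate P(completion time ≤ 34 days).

te_Task 1 = (7 + 4·8 + 9)/6 = 48/6 = 8; σ²_Task 1 = ((9−7)/6)² = 0.111
te_Task 2 = (10 + 4·11 + 18)/6 = 72/6 = 12; σ²_Task 2 = ((18−10)/6)² = 1.778
te_Task 3 = (1 + 4·4 + 13)/6 = 30/6 = 5; σ²_Task 3 = ((13−1)/6)² = 4.000
te_Task 4 = (9 + 4·10 + 17)/6 = 66/6 = 11; σ²_Task 4 = ((17−9)/6)² = 1.778
te_Task 5 = (1 + 4·4 + 7)/6 = 24/6 = 4; σ²_Task 5 = ((7−1)/6)² = 1.000
te_Task 6 = (3 + 4·6 + 9)/6 = 36/6 = 6; σ²_Task 6 = ((9−3)/6)² = 1.000

Forward pass:
ES_Task 1 = 0; EF_Task 1 = 8
ES_Task 2 = 8; EF_Task 2 = 8+12 = 20
ES_Task 3 = 8; EF_Task 3 = 8+5 = 13
ES_Task 4 = 20; EF_Task 4 = 20+11 = 31
ES_Task 5 = 20; EF_Task 5 = 20+4 = 24
ES_Task 6 = max(EF_Task 3=13, EF_Task 4=31, EF_Task 5=24) = 31; EF_Task 6 = 31+6 = 37
Expected project duration μ = 37 days. Critical path: Task 1 → Task 2 → Task 4 → Task 6.

Variance along critical path = 0.111 + 1.778 + 1.778 + 1.000 = 4.667; σ = √4.667 = 2.160 days.
Z = (34 − 37) / 2.160 = -1.389
P(T ≤ 34) = Φ(-1.389) ≈ 0.082

0.082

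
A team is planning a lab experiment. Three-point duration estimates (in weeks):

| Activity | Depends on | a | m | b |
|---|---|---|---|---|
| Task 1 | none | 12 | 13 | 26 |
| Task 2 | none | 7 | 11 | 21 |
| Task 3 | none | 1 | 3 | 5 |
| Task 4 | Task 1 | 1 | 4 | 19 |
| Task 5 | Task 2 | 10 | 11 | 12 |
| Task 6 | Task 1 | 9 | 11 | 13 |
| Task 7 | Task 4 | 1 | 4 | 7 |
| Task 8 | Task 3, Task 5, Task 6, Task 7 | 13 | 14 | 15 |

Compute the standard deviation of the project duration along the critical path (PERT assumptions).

te_Task 1 = (12 + 4·13 + 26)/6 = 90/6 = 15; σ²_Task 1 = ((26−12)/6)² = 5.444
te_Task 2 = (7 + 4·11 + 21)/6 = 72/6 = 12; σ²_Task 2 = ((21−7)/6)² = 5.444
te_Task 3 = (1 + 4·3 + 5)/6 = 18/6 = 3; σ²_Task 3 = ((5−1)/6)² = 0.444
te_Task 4 = (1 + 4·4 + 19)/6 = 36/6 = 6; σ²_Task 4 = ((19−1)/6)² = 9.000
te_Task 5 = (10 + 4·11 + 12)/6 = 66/6 = 11; σ²_Task 5 = ((12−10)/6)² = 0.111
te_Task 6 = (9 + 4·11 + 13)/6 = 66/6 = 11; σ²_Task 6 = ((13−9)/6)² = 0.444
te_Task 7 = (1 + 4·4 + 7)/6 = 24/6 = 4; σ²_Task 7 = ((7−1)/6)² = 1.000
te_Task 8 = (13 + 4·14 + 15)/6 = 84/6 = 14; σ²_Task 8 = ((15−13)/6)² = 0.111

Forward pass:
ES_Task 1 = 0; EF_Task 1 = 15
ES_Task 2 = 0; EF_Task 2 = 12
ES_Task 3 = 0; EF_Task 3 = 3
ES_Task 4 = 15; EF_Task 4 = 15+6 = 21
ES_Task 5 = 12; EF_Task 5 = 12+11 = 23
ES_Task 6 = 15; EF_Task 6 = 15+11 = 26
ES_Task 7 = 21; EF_Task 7 = 21+4 = 25
ES_Task 8 = max(EF_Task 3=3, EF_Task 5=23, EF_Task 6=26, EF_Task 7=25) = 26; EF_Task 8 = 26+14 = 40
Expected project duration μ = 40 weeks. Critical path: Task 1 → Task 6 → Task 8.

Variance along critical path = 5.444 + 0.444 + 0.111 = 6.000
σ = √6.000 = 2.449 weeks

2.45 weeks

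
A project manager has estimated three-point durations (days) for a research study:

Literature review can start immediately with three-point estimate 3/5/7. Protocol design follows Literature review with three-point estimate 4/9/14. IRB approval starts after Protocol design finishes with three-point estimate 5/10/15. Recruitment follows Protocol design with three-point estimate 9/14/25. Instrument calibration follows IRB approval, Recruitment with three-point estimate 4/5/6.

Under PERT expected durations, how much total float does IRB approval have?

5 days

te_Literature review = (3 + 4·5 + 7)/6 = 30/6 = 5
te_Protocol design = (4 + 4·9 + 14)/6 = 54/6 = 9
te_IRB approval = (5 + 4·10 + 15)/6 = 60/6 = 10
te_Recruitment = (9 + 4·14 + 25)/6 = 90/6 = 15
te_Instrument calibration = (4 + 4·5 + 6)/6 = 30/6 = 5

Forward pass:
ES_Literature review = 0; EF_Literature review = 5
ES_Protocol design = 5; EF_Protocol design = 5+9 = 14
ES_IRB approval = 14; EF_IRB approval = 14+10 = 24
ES_Recruitment = 14; EF_Recruitment = 14+15 = 29
ES_Instrument calibration = max(EF_IRB approval=24, EF_Recruitment=29) = 29; EF_Instrument calibration = 29+5 = 34
Expected project duration μ = 34 days. Critical path: Literature review → Protocol design → Recruitment → Instrument calibration.

Backward pass:
LF_Instrument calibration = 34; LS_Instrument calibration = 34−5 = 29
LF_Recruitment = LS_Instrument calibration = 29; LS_Recruitment = 29−15 = 14
LF_IRB approval = LS_Instrument calibration = 29; LS_IRB approval = 29−10 = 19
LF_Protocol design = min(LS_IRB approval=19, LS_Recruitment=14) = 14; LS_Protocol design = 14−9 = 5
LF_Literature review = LS_Protocol design = 5; LS_Literature review = 5−5 = 0
Slack_IRB approval = LS_IRB approval − ES_IRB approval = 19 − 14 = 5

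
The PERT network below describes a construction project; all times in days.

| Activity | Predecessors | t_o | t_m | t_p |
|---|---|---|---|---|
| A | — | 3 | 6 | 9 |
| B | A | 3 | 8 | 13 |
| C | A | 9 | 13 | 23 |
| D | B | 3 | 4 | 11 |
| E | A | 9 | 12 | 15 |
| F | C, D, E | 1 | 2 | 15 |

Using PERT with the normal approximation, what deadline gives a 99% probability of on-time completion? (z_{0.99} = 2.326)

32.0 days

te_A = (3 + 4·6 + 9)/6 = 36/6 = 6; σ²_A = ((9−3)/6)² = 1.000
te_B = (3 + 4·8 + 13)/6 = 48/6 = 8; σ²_B = ((13−3)/6)² = 2.778
te_C = (9 + 4·13 + 23)/6 = 84/6 = 14; σ²_C = ((23−9)/6)² = 5.444
te_D = (3 + 4·4 + 11)/6 = 30/6 = 5; σ²_D = ((11−3)/6)² = 1.778
te_E = (9 + 4·12 + 15)/6 = 72/6 = 12; σ²_E = ((15−9)/6)² = 1.000
te_F = (1 + 4·2 + 15)/6 = 24/6 = 4; σ²_F = ((15−1)/6)² = 5.444

Forward pass:
ES_A = 0; EF_A = 6
ES_B = 6; EF_B = 6+8 = 14
ES_C = 6; EF_C = 6+14 = 20
ES_D = 14; EF_D = 14+5 = 19
ES_E = 6; EF_E = 6+12 = 18
ES_F = max(EF_C=20, EF_D=19, EF_E=18) = 20; EF_F = 20+4 = 24
Expected project duration μ = 24 days. Critical path: A → C → F.

Variance along critical path = 1.000 + 5.444 + 5.444 = 11.889; σ = 3.448 days.
D = μ + z·σ = 24 + 2.326·3.448 = 32.0 days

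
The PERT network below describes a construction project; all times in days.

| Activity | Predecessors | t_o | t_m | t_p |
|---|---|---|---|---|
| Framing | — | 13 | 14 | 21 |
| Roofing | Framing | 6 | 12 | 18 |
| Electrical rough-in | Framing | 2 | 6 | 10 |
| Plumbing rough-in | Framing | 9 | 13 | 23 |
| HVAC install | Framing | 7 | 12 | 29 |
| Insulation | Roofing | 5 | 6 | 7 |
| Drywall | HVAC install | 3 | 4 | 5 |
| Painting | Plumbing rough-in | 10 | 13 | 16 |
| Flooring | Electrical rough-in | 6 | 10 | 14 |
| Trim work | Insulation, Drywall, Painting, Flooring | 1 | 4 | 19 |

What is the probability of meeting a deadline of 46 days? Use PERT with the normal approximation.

0.315

te_Framing = (13 + 4·14 + 21)/6 = 90/6 = 15; σ²_Framing = ((21−13)/6)² = 1.778
te_Roofing = (6 + 4·12 + 18)/6 = 72/6 = 12; σ²_Roofing = ((18−6)/6)² = 4.000
te_Electrical rough-in = (2 + 4·6 + 10)/6 = 36/6 = 6; σ²_Electrical rough-in = ((10−2)/6)² = 1.778
te_Plumbing rough-in = (9 + 4·13 + 23)/6 = 84/6 = 14; σ²_Plumbing rough-in = ((23−9)/6)² = 5.444
te_HVAC install = (7 + 4·12 + 29)/6 = 84/6 = 14; σ²_HVAC install = ((29−7)/6)² = 13.444
te_Insulation = (5 + 4·6 + 7)/6 = 36/6 = 6; σ²_Insulation = ((7−5)/6)² = 0.111
te_Drywall = (3 + 4·4 + 5)/6 = 24/6 = 4; σ²_Drywall = ((5−3)/6)² = 0.111
te_Painting = (10 + 4·13 + 16)/6 = 78/6 = 13; σ²_Painting = ((16−10)/6)² = 1.000
te_Flooring = (6 + 4·10 + 14)/6 = 60/6 = 10; σ²_Flooring = ((14−6)/6)² = 1.778
te_Trim work = (1 + 4·4 + 19)/6 = 36/6 = 6; σ²_Trim work = ((19−1)/6)² = 9.000

Forward pass:
ES_Framing = 0; EF_Framing = 15
ES_Roofing = 15; EF_Roofing = 15+12 = 27
ES_Electrical rough-in = 15; EF_Electrical rough-in = 15+6 = 21
ES_Plumbing rough-in = 15; EF_Plumbing rough-in = 15+14 = 29
ES_HVAC install = 15; EF_HVAC install = 15+14 = 29
ES_Insulation = 27; EF_Insulation = 27+6 = 33
ES_Drywall = 29; EF_Drywall = 29+4 = 33
ES_Painting = 29; EF_Painting = 29+13 = 42
ES_Flooring = 21; EF_Flooring = 21+10 = 31
ES_Trim work = max(EF_Insulation=33, EF_Drywall=33, EF_Painting=42, EF_Flooring=31) = 42; EF_Trim work = 42+6 = 48
Expected project duration μ = 48 days. Critical path: Framing → Plumbing rough-in → Painting → Trim work.

Variance along critical path = 1.778 + 5.444 + 1.000 + 9.000 = 17.222; σ = √17.222 = 4.150 days.
Z = (46 − 48) / 4.150 = -0.482
P(T ≤ 46) = Φ(-0.482) ≈ 0.315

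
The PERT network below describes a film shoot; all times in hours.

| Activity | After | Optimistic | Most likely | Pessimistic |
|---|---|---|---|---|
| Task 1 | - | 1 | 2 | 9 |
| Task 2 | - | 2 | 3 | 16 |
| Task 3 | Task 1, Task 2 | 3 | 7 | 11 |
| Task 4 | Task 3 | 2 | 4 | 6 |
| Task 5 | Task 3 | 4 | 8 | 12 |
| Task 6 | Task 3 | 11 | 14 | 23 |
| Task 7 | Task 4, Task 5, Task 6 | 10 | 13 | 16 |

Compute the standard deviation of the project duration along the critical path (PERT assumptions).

te_Task 1 = (1 + 4·2 + 9)/6 = 18/6 = 3; σ²_Task 1 = ((9−1)/6)² = 1.778
te_Task 2 = (2 + 4·3 + 16)/6 = 30/6 = 5; σ²_Task 2 = ((16−2)/6)² = 5.444
te_Task 3 = (3 + 4·7 + 11)/6 = 42/6 = 7; σ²_Task 3 = ((11−3)/6)² = 1.778
te_Task 4 = (2 + 4·4 + 6)/6 = 24/6 = 4; σ²_Task 4 = ((6−2)/6)² = 0.444
te_Task 5 = (4 + 4·8 + 12)/6 = 48/6 = 8; σ²_Task 5 = ((12−4)/6)² = 1.778
te_Task 6 = (11 + 4·14 + 23)/6 = 90/6 = 15; σ²_Task 6 = ((23−11)/6)² = 4.000
te_Task 7 = (10 + 4·13 + 16)/6 = 78/6 = 13; σ²_Task 7 = ((16−10)/6)² = 1.000

Forward pass:
ES_Task 1 = 0; EF_Task 1 = 3
ES_Task 2 = 0; EF_Task 2 = 5
ES_Task 3 = max(EF_Task 1=3, EF_Task 2=5) = 5; EF_Task 3 = 5+7 = 12
ES_Task 4 = 12; EF_Task 4 = 12+4 = 16
ES_Task 5 = 12; EF_Task 5 = 12+8 = 20
ES_Task 6 = 12; EF_Task 6 = 12+15 = 27
ES_Task 7 = max(EF_Task 4=16, EF_Task 5=20, EF_Task 6=27) = 27; EF_Task 7 = 27+13 = 40
Expected project duration μ = 40 hours. Critical path: Task 2 → Task 3 → Task 6 → Task 7.

Variance along critical path = 5.444 + 1.778 + 4.000 + 1.000 = 12.222
σ = √12.222 = 3.496 hours

3.50 hours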